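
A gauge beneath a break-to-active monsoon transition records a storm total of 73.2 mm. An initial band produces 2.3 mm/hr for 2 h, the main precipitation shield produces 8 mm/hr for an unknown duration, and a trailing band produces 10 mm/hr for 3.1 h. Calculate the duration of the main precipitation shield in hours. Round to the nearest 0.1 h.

Known phases: 2.3 × 2 + 10 × 3.1 = 4.6 + 31 = 35.6 mm.
Remaining depth = 73.2 − 35.6 = 37.6 mm.
Duration = 37.6 / 8 = 4.7 h.

duration ≈ 4.7 h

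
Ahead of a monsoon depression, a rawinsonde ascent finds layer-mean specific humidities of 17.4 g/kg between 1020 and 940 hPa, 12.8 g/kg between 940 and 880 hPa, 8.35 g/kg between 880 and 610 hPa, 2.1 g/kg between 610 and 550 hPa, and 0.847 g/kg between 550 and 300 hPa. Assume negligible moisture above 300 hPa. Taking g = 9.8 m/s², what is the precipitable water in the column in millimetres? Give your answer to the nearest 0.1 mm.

PW ≈ 48.5 mm

Precipitable water is the column-integrated vapour mass per unit area: PW = (1/g) Σ q̄ Δp, with q in kg/kg and Δp in Pa (1 kg/m² of water = 1 mm).
Layer 1020–940 hPa: Δp = 80 hPa = 8000 Pa, q̄ = 0.0174 kg/kg → 0.0174 × 8000 / 9.8 = 14.20 mm
Layer 940–880 hPa: Δp = 60 hPa = 6000 Pa, q̄ = 0.0128 kg/kg → 0.0128 × 6000 / 9.8 = 7.84 mm
Layer 880–610 hPa: Δp = 270 hPa = 27000 Pa, q̄ = 0.00835 kg/kg → 0.00835 × 27000 / 9.8 = 23.01 mm
Layer 610–550 hPa: Δp = 60 hPa = 6000 Pa, q̄ = 0.0021 kg/kg → 0.0021 × 6000 / 9.8 = 1.29 mm
Layer 550–300 hPa: Δp = 250 hPa = 25000 Pa, q̄ = 0.000847 kg/kg → 0.000847 × 25000 / 9.8 = 2.16 mm
PW = 14.20 + 7.84 + 23.01 + 1.29 + 2.16 = 48.50 ≈ 48.5 mm.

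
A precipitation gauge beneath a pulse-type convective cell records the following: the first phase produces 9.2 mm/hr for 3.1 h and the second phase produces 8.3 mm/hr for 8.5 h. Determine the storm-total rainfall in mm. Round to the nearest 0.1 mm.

total ≈ 99.1 mm

Total = Σ Rᵢ Δtᵢ = 9.2 × 3.1 + 8.3 × 8.5
      = 28.52 + 70.55 = 99.1 mm.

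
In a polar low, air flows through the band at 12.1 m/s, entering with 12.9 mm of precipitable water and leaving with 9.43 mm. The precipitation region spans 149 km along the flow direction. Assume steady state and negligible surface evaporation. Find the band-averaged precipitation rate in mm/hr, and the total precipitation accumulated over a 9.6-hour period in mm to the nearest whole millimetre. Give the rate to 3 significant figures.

Column moisture flux per unit crosswind length is F = V × PW.
Inflow: F_in = 12.1 × 12.9 = 156.09 mm·m/s
Outflow: F_out = 12.1 × 9.43 = 114.103 mm·m/s
Steady-state rate R = (F_in − F_out)/L = (156.09 − 114.103) / 149000 m = 2.818e-04 mm/s.
R = 2.818e-04 × 3600 = 1.01 mm/hr.
Over 9.6 h: total = 1.01 × 9.6 = 9.696 ≈ 10 mm.

R ≈ 1.01 mm/hr; total ≈ 10 mm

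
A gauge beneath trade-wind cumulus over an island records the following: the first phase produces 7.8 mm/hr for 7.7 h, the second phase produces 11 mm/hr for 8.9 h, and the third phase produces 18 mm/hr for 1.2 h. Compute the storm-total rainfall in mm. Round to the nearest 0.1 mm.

Total = Σ Rᵢ Δtᵢ = 7.8 × 7.7 + 11 × 8.9 + 18 × 1.2
      = 60.06 + 97.9 + 21.6 = 179.6 mm.

total ≈ 179.6 mm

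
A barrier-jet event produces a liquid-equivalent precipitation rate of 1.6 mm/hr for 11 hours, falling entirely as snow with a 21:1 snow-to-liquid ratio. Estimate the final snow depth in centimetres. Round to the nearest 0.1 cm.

Liquid-equivalent depth = 1.6 × 11 = 17.6 mm.
Snow depth = 17.6 mm × 21 = 369.6 mm = 37.0 cm.

snow depth ≈ 37.0 cm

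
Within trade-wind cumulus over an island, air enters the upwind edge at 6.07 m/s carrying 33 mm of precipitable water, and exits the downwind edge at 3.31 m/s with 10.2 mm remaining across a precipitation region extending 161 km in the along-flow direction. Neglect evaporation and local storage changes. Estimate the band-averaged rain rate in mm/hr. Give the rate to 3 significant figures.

R ≈ 3.72 mm/hr

Column moisture flux per unit crosswind length is F = V × PW.
Inflow: F_in = 6.07 × 33 = 200.31 mm·m/s
Outflow: F_out = 3.31 × 10.2 = 33.762 mm·m/s
Steady-state rate R = (F_in − F_out)/L = (200.31 − 33.762) / 161000 m = 1.034e-03 mm/s.
R = 1.034e-03 × 3600 = 3.72 mm/hr.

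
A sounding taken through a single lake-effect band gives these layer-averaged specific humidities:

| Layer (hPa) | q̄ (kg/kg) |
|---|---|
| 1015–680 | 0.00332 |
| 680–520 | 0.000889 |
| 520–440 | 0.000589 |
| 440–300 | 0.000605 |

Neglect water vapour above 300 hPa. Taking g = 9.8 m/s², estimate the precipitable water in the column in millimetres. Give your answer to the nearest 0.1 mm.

Precipitable water is the column-integrated vapour mass per unit area: PW = (1/g) Σ q̄ Δp, with q in kg/kg and Δp in Pa (1 kg/m² of water = 1 mm).
Layer 1015–680 hPa: Δp = 335 hPa = 33500 Pa, q̄ = 0.00332 kg/kg → 0.00332 × 33500 / 9.8 = 11.35 mm
Layer 680–520 hPa: Δp = 160 hPa = 16000 Pa, q̄ = 0.000889 kg/kg → 0.000889 × 16000 / 9.8 = 1.45 mm
Layer 520–440 hPa: Δp = 80 hPa = 8000 Pa, q̄ = 0.000589 kg/kg → 0.000589 × 8000 / 9.8 = 0.48 mm
Layer 440–300 hPa: Δp = 140 hPa = 14000 Pa, q̄ = 0.000605 kg/kg → 0.000605 × 14000 / 9.8 = 0.86 mm
PW = 11.35 + 1.45 + 0.48 + 0.86 = 14.14 ≈ 14.1 mm.

PW ≈ 14.1 mm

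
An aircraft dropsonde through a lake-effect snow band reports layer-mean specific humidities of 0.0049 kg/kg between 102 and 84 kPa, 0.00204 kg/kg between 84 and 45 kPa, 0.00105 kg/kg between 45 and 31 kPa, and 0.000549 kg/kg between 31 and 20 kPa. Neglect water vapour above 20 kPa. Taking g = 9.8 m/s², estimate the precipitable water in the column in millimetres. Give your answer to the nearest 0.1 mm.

PW ≈ 19.2 mm

Precipitable water is the column-integrated vapour mass per unit area: PW = (1/g) Σ q̄ Δp, with q in kg/kg and Δp in Pa (1 kg/m² of water = 1 mm).
Layer 102–84 kPa: Δp = 180 hPa = 18000 Pa, q̄ = 0.0049 kg/kg → 0.0049 × 18000 / 9.8 = 9.00 mm
Layer 84–45 kPa: Δp = 390 hPa = 39000 Pa, q̄ = 0.00204 kg/kg → 0.00204 × 39000 / 9.8 = 8.12 mm
Layer 45–31 kPa: Δp = 140 hPa = 14000 Pa, q̄ = 0.00105 kg/kg → 0.00105 × 14000 / 9.8 = 1.50 mm
Layer 31–20 kPa: Δp = 110 hPa = 11000 Pa, q̄ = 0.000549 kg/kg → 0.000549 × 11000 / 9.8 = 0.62 mm
PW = 9.00 + 8.12 + 1.50 + 0.62 = 19.24 ≈ 19.2 mm.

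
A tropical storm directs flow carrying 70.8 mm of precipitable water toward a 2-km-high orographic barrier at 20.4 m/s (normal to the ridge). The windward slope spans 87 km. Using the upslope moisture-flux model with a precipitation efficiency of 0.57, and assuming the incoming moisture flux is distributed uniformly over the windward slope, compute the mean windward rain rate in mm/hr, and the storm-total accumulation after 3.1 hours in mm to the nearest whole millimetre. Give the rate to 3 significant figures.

Incoming column moisture flux per unit ridge length: F = V × PW = 20.4 × 70.8 = 1444.32 mm·m/s.
Spread over the 87 km slope with efficiency ε = 0.57: R = ε·F/W = 0.57 × 1444.32 / 87000 m = 9.463e-03 mm/s.
R = 9.463e-03 × 3600 = 34.1 mm/hr.
Over 3.1 h: total = 34.1 × 3.1 = 105.71 ≈ 106 mm.

R ≈ 34.1 mm/hr; total ≈ 106 mm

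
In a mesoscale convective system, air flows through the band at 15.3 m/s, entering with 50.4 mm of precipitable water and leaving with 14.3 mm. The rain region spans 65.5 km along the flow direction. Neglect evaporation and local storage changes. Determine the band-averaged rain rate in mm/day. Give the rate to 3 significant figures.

Column moisture flux per unit crosswind length is F = V × PW.
Inflow: F_in = 15.3 × 50.4 = 771.12 mm·m/s
Outflow: F_out = 15.3 × 14.3 = 218.79 mm·m/s
Steady-state rate R = (F_in − F_out)/L = (771.12 − 218.79) / 65500 m = 8.433e-03 mm/s.
R = 8.433e-03 × 3600 × 24 = 729 mm/day.

R ≈ 729 mm/day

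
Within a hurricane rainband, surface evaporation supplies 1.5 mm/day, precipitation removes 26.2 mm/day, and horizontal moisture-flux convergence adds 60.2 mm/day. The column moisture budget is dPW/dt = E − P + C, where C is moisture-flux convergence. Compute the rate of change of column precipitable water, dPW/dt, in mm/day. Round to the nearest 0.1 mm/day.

dPW/dt = E − P + C = 1.5 − 26.2 + (60.2) = 35.5 mm/day.

dPW/dt ≈ 35.5 mm/day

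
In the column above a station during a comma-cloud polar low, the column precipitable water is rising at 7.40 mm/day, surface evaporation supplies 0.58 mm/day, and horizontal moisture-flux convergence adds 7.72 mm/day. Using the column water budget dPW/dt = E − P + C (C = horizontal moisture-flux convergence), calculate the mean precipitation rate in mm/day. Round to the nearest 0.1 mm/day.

dPW/dt = +7.40 mm/day.
P = E + C − dPW/dt = 0.58 + (7.72) − (+7.40) = 0.9 mm/day.

P ≈ 0.9 mm/day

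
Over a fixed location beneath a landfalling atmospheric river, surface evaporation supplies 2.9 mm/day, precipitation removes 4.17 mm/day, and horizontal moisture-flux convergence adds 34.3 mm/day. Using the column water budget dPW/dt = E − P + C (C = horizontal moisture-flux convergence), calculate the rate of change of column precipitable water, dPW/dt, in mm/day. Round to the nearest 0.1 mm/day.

dPW/dt = E − P + C = 2.9 − 4.17 + (34.3) = 33.0 mm/day.

dPW/dt ≈ 33.0 mm/day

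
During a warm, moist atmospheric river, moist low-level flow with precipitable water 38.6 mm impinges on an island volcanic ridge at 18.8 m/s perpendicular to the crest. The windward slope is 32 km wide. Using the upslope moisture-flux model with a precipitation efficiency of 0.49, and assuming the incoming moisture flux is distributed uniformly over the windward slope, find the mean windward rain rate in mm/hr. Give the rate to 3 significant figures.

R ≈ 40.0 mm/hr

Incoming column moisture flux per unit ridge length: F = V × PW = 18.8 × 38.6 = 725.68 mm·m/s.
Spread over the 32 km slope with efficiency ε = 0.49: R = ε·F/W = 0.49 × 725.68 / 32000 m = 1.111e-02 mm/s.
R = 1.111e-02 × 3600 = 40.0 mm/hr.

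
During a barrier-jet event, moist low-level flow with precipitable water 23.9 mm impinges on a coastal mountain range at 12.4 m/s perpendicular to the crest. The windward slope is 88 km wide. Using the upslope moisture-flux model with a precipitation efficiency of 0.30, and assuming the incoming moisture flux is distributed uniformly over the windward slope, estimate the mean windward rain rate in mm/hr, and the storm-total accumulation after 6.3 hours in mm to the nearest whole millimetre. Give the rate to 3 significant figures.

Incoming column moisture flux per unit ridge length: F = V × PW = 12.4 × 23.9 = 296.36 mm·m/s.
Spread over the 88 km slope with efficiency ε = 0.30: R = ε·F/W = 0.30 × 296.36 / 88000 m = 1.010e-03 mm/s.
R = 1.010e-03 × 3600 = 3.64 mm/hr.
Over 6.3 h: total = 3.64 × 6.3 = 22.932 ≈ 23 mm.

R ≈ 3.64 mm/hr; total ≈ 23 mm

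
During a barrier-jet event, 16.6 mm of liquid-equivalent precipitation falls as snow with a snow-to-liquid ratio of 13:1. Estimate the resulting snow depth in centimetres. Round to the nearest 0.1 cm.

Snow depth = liquid × ratio = 16.6 mm × 13 = 215.8 mm = 21.6 cm.

snow depth ≈ 21.6 cm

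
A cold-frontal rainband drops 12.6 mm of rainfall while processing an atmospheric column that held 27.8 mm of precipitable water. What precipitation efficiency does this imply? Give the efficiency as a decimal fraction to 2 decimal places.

ε = rainfall / PW = 12.6 / 27.8 = 0.45.

ε ≈ 0.45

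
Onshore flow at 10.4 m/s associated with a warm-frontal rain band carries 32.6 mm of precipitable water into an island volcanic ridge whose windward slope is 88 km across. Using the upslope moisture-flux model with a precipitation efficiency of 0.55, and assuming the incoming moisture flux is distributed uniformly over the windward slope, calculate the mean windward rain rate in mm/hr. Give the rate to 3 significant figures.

R ≈ 7.63 mm/hr

Incoming column moisture flux per unit ridge length: F = V × PW = 10.4 × 32.6 = 339.04 mm·m/s.
Spread over the 88 km slope with efficiency ε = 0.55: R = ε·F/W = 0.55 × 339.04 / 88000 m = 2.119e-03 mm/s.
R = 2.119e-03 × 3600 = 7.63 mm/hr.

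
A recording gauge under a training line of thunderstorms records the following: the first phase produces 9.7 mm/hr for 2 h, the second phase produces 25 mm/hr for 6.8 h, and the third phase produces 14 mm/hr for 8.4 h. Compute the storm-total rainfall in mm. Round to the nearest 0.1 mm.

Total = Σ Rᵢ Δtᵢ = 9.7 × 2 + 25 × 6.8 + 14 × 8.4
      = 19.4 + 170 + 117.6 = 307.0 mm.

total ≈ 307.0 mm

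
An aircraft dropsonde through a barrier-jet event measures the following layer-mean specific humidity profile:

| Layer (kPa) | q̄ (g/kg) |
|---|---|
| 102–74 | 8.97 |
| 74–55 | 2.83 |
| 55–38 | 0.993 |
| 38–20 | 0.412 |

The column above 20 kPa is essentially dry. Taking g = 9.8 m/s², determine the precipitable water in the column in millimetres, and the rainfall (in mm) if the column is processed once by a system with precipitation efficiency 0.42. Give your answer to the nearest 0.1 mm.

Precipitable water is the column-integrated vapour mass per unit area: PW = (1/g) Σ q̄ Δp, with q in kg/kg and Δp in Pa (1 kg/m² of water = 1 mm).
Layer 102–74 kPa: Δp = 280 hPa = 28000 Pa, q̄ = 0.00897 kg/kg → 0.00897 × 28000 / 9.8 = 25.63 mm
Layer 74–55 kPa: Δp = 190 hPa = 19000 Pa, q̄ = 0.00283 kg/kg → 0.00283 × 19000 / 9.8 = 5.49 mm
Layer 55–38 kPa: Δp = 170 hPa = 17000 Pa, q̄ = 0.000993 kg/kg → 0.000993 × 17000 / 9.8 = 1.72 mm
Layer 38–20 kPa: Δp = 180 hPa = 18000 Pa, q̄ = 0.000412 kg/kg → 0.000412 × 18000 / 9.8 = 0.76 mm
PW = 25.63 + 5.49 + 1.72 + 0.76 = 33.60 ≈ 33.6 mm.
Rainfall = ε × PW = 0.42 × 33.6 = 14.1 mm.

PW ≈ 33.6 mm; rainfall ≈ 14.1 mm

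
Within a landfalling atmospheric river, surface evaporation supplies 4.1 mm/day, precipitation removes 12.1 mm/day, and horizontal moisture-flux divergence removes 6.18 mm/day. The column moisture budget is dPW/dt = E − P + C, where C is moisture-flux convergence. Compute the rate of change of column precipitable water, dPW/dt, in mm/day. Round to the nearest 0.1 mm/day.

dPW/dt = E − P + C = 4.1 − 12.1 + (-6.18) = -14.2 mm/day.

dPW/dt ≈ -14.2 mm/day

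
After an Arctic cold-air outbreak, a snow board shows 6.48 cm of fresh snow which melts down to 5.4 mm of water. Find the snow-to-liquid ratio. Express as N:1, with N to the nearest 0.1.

ratio ≈ 12.0

Ratio = snow depth / SWE = 64.8 mm / 5.4 mm = 12.0, i.e. 12.0:1.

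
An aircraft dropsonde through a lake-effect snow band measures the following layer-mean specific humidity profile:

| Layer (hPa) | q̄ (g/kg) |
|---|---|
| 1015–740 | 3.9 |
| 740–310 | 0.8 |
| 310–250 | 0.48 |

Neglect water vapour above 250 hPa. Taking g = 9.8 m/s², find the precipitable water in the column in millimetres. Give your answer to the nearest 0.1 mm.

PW ≈ 14.7 mm

Precipitable water is the column-integrated vapour mass per unit area: PW = (1/g) Σ q̄ Δp, with q in kg/kg and Δp in Pa (1 kg/m² of water = 1 mm).
Layer 1015–740 hPa: Δp = 275 hPa = 27500 Pa, q̄ = 0.0039 kg/kg → 0.0039 × 27500 / 9.8 = 10.94 mm
Layer 740–310 hPa: Δp = 430 hPa = 43000 Pa, q̄ = 0.0008 kg/kg → 0.0008 × 43000 / 9.8 = 3.51 mm
Layer 310–250 hPa: Δp = 60 hPa = 6000 Pa, q̄ = 0.00048 kg/kg → 0.00048 × 6000 / 9.8 = 0.29 mm
PW = 10.94 + 3.51 + 0.29 = 14.74 ≈ 14.7 mm.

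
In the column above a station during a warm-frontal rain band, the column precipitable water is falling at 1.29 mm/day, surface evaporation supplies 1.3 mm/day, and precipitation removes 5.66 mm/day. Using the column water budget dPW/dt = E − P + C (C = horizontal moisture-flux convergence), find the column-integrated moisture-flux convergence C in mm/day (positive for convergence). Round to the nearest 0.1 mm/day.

C ≈ 3.1 mm/day

dPW/dt = -1.29 mm/day.
C = dPW/dt − E + P = (-1.29) − 1.3 + 5.66 = 3.1 mm/day.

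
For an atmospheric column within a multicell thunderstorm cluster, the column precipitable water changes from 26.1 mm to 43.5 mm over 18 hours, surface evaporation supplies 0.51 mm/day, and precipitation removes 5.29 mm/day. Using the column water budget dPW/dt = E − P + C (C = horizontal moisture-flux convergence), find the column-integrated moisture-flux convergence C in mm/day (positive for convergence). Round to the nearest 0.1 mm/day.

C ≈ 28.0 mm/day

dPW/dt = (43.5 − 26.1) mm / (18/24 day) = +23.200 mm/day.
C = dPW/dt − E + P = (+23.200) − 0.51 + 5.29 = 28.0 mm/day.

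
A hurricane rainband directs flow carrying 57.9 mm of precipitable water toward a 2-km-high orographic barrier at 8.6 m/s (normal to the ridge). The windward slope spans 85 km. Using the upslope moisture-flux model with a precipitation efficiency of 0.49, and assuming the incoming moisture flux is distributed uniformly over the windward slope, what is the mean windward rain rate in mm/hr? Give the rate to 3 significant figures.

Incoming column moisture flux per unit ridge length: F = V × PW = 8.6 × 57.9 = 497.94 mm·m/s.
Spread over the 85 km slope with efficiency ε = 0.49: R = ε·F/W = 0.49 × 497.94 / 85000 m = 2.870e-03 mm/s.
R = 2.870e-03 × 3600 = 10.3 mm/hr.

R ≈ 10.3 mm/hr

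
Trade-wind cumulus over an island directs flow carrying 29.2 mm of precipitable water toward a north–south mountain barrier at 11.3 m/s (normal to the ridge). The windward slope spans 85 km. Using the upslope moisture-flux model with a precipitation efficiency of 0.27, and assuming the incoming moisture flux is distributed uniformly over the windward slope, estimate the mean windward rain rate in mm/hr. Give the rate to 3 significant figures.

R ≈ 3.77 mm/hr

Incoming column moisture flux per unit ridge length: F = V × PW = 11.3 × 29.2 = 329.96 mm·m/s.
Spread over the 85 km slope with efficiency ε = 0.27: R = ε·F/W = 0.27 × 329.96 / 85000 m = 1.048e-03 mm/s.
R = 1.048e-03 × 3600 = 3.77 mm/hr.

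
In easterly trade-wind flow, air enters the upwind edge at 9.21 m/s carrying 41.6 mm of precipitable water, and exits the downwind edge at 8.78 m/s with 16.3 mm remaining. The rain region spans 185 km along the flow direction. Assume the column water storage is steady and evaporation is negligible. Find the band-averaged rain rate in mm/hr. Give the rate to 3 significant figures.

Column moisture flux per unit crosswind length is F = V × PW.
Inflow: F_in = 9.21 × 41.6 = 383.136 mm·m/s
Outflow: F_out = 8.78 × 16.3 = 143.114 mm·m/s
Steady-state rate R = (F_in − F_out)/L = (383.136 − 143.114) / 185000 m = 1.297e-03 mm/s.
R = 1.297e-03 × 3600 = 4.67 mm/hr.

R ≈ 4.67 mm/hr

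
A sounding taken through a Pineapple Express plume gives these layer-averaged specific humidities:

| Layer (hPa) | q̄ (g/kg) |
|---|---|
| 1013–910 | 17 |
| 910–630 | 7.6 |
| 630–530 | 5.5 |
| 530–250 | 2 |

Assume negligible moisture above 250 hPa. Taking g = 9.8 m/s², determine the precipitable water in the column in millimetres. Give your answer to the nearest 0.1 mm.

Precipitable water is the column-integrated vapour mass per unit area: PW = (1/g) Σ q̄ Δp, with q in kg/kg and Δp in Pa (1 kg/m² of water = 1 mm).
Layer 1013–910 hPa: Δp = 103 hPa = 10300 Pa, q̄ = 0.017 kg/kg → 0.017 × 10300 / 9.8 = 17.87 mm
Layer 910–630 hPa: Δp = 280 hPa = 28000 Pa, q̄ = 0.0076 kg/kg → 0.0076 × 28000 / 9.8 = 21.71 mm
Layer 630–530 hPa: Δp = 100 hPa = 10000 Pa, q̄ = 0.0055 kg/kg → 0.0055 × 10000 / 9.8 = 5.61 mm
Layer 530–250 hPa: Δp = 280 hPa = 28000 Pa, q̄ = 0.002 kg/kg → 0.002 × 28000 / 9.8 = 5.71 mm
PW = 17.87 + 21.71 + 5.61 + 5.71 = 50.90 ≈ 50.9 mm.

PW ≈ 50.9 mm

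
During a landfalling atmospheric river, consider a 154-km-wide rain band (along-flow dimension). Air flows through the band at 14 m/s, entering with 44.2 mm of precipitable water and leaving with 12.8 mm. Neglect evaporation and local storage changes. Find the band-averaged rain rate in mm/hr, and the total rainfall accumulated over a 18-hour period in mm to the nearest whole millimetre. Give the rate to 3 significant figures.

R ≈ 10.3 mm/hr; total ≈ 185 mm

Column moisture flux per unit crosswind length is F = V × PW.
Inflow: F_in = 14 × 44.2 = 618.8 mm·m/s
Outflow: F_out = 14 × 12.8 = 179.2 mm·m/s
Steady-state rate R = (F_in − F_out)/L = (618.8 − 179.2) / 154000 m = 2.855e-03 mm/s.
R = 2.855e-03 × 3600 = 10.3 mm/hr.
Over 18 h: total = 10.3 × 18 = 185.4 ≈ 185 mm.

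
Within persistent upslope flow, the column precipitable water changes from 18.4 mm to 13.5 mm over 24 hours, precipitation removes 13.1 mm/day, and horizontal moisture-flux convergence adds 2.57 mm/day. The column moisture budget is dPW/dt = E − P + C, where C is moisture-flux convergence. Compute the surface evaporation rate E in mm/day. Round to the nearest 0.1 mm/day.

dPW/dt = (13.5 − 18.4) mm / (24/24 day) = -4.900 mm/day.
E = dPW/dt + P − C = (-4.900) + 13.1 − (2.57) = 5.6 mm/day.

E ≈ 5.6 mm/day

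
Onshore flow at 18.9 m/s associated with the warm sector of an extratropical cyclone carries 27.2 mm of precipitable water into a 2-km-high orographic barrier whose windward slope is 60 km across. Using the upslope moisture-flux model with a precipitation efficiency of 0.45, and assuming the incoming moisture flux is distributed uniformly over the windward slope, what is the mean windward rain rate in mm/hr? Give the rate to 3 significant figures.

R ≈ 13.9 mm/hr

Incoming column moisture flux per unit ridge length: F = V × PW = 18.9 × 27.2 = 514.08 mm·m/s.
Spread over the 60 km slope with efficiency ε = 0.45: R = ε·F/W = 0.45 × 514.08 / 60000 m = 3.856e-03 mm/s.
R = 3.856e-03 × 3600 = 13.9 mm/hr.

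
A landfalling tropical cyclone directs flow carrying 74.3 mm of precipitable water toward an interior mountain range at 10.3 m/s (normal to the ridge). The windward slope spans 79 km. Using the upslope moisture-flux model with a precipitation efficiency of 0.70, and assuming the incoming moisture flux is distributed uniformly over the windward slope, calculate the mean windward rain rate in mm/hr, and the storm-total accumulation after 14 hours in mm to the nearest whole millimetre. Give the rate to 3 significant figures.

Incoming column moisture flux per unit ridge length: F = V × PW = 10.3 × 74.3 = 765.29 mm·m/s.
Spread over the 79 km slope with efficiency ε = 0.70: R = ε·F/W = 0.70 × 765.29 / 79000 m = 6.781e-03 mm/s.
R = 6.781e-03 × 3600 = 24.4 mm/hr.
Over 14 h: total = 24.4 × 14 = 341.6 ≈ 342 mm.

R ≈ 24.4 mm/hr; total ≈ 342 mm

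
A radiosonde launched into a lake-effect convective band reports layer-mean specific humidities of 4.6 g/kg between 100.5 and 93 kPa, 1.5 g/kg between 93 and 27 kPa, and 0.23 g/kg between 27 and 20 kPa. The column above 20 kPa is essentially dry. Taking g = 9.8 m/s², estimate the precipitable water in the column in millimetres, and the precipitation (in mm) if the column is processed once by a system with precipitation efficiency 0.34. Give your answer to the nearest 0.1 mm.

PW ≈ 13.8 mm; precipitation ≈ 4.7 mm

Precipitable water is the column-integrated vapour mass per unit area: PW = (1/g) Σ q̄ Δp, with q in kg/kg and Δp in Pa (1 kg/m² of water = 1 mm).
Layer 100.5–93 kPa: Δp = 75 hPa = 7500 Pa, q̄ = 0.0046 kg/kg → 0.0046 × 7500 / 9.8 = 3.52 mm
Layer 93–27 kPa: Δp = 660 hPa = 66000 Pa, q̄ = 0.0015 kg/kg → 0.0015 × 66000 / 9.8 = 10.10 mm
Layer 27–20 kPa: Δp = 70 hPa = 7000 Pa, q̄ = 0.00023 kg/kg → 0.00023 × 7000 / 9.8 = 0.16 mm
PW = 3.52 + 10.10 + 0.16 = 13.78 ≈ 13.8 mm.
Precipitation = ε × PW = 0.34 × 13.8 = 4.7 mm.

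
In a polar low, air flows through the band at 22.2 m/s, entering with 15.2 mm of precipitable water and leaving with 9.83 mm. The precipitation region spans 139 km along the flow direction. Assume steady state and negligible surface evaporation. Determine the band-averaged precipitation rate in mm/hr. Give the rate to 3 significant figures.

Column moisture flux per unit crosswind length is F = V × PW.
Inflow: F_in = 22.2 × 15.2 = 337.44 mm·m/s
Outflow: F_out = 22.2 × 9.83 = 218.226 mm·m/s
Steady-state rate R = (F_in − F_out)/L = (337.44 − 218.226) / 139000 m = 8.577e-04 mm/s.
R = 8.577e-04 × 3600 = 3.09 mm/hr.

R ≈ 3.09 mm/hr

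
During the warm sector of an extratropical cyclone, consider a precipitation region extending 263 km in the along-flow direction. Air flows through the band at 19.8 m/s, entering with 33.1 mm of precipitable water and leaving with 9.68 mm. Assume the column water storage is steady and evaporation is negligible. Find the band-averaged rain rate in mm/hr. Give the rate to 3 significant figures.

Column moisture flux per unit crosswind length is F = V × PW.
Inflow: F_in = 19.8 × 33.1 = 655.38 mm·m/s
Outflow: F_out = 19.8 × 9.68 = 191.664 mm·m/s
Steady-state rate R = (F_in − F_out)/L = (655.38 − 191.664) / 263000 m = 1.763e-03 mm/s.
R = 1.763e-03 × 3600 = 6.35 mm/hr.

R ≈ 6.35 mm/hr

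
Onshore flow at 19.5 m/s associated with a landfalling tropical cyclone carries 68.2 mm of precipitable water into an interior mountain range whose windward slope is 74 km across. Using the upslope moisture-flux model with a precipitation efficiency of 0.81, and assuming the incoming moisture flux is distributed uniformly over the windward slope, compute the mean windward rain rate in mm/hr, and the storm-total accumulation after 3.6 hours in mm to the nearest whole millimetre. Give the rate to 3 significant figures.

Incoming column moisture flux per unit ridge length: F = V × PW = 19.5 × 68.2 = 1329.9 mm·m/s.
Spread over the 74 km slope with efficiency ε = 0.81: R = ε·F/W = 0.81 × 1329.9 / 74000 m = 1.456e-02 mm/s.
R = 1.456e-02 × 3600 = 52.4 mm/hr.
Over 3.6 h: total = 52.4 × 3.6 = 188.64 ≈ 189 mm.

R ≈ 52.4 mm/hr; total ≈ 189 mm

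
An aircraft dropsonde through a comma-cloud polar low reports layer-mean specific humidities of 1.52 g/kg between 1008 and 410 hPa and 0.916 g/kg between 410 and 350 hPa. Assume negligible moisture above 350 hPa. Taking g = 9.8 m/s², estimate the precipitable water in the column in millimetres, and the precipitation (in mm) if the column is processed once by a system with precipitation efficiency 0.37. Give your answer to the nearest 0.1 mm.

PW ≈ 9.8 mm; precipitation ≈ 3.6 mm

Precipitable water is the column-integrated vapour mass per unit area: PW = (1/g) Σ q̄ Δp, with q in kg/kg and Δp in Pa (1 kg/m² of water = 1 mm).
Layer 1008–410 hPa: Δp = 598 hPa = 59800 Pa, q̄ = 0.00152 kg/kg → 0.00152 × 59800 / 9.8 = 9.28 mm
Layer 410–350 hPa: Δp = 60 hPa = 6000 Pa, q̄ = 0.000916 kg/kg → 0.000916 × 6000 / 9.8 = 0.56 mm
PW = 9.28 + 0.56 = 9.84 ≈ 9.8 mm.
Precipitation = ε × PW = 0.37 × 9.8 = 3.6 mm.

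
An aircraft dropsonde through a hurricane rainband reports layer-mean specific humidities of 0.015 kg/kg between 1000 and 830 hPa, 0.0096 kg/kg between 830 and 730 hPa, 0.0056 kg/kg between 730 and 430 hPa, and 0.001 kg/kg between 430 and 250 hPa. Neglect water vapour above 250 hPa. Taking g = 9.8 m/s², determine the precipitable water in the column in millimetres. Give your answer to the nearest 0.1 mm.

PW ≈ 54.8 mm

Precipitable water is the column-integrated vapour mass per unit area: PW = (1/g) Σ q̄ Δp, with q in kg/kg and Δp in Pa (1 kg/m² of water = 1 mm).
Layer 1000–830 hPa: Δp = 170 hPa = 17000 Pa, q̄ = 0.015 kg/kg → 0.015 × 17000 / 9.8 = 26.02 mm
Layer 830–730 hPa: Δp = 100 hPa = 10000 Pa, q̄ = 0.0096 kg/kg → 0.0096 × 10000 / 9.8 = 9.80 mm
Layer 730–430 hPa: Δp = 300 hPa = 30000 Pa, q̄ = 0.0056 kg/kg → 0.0056 × 30000 / 9.8 = 17.14 mm
Layer 430–250 hPa: Δp = 180 hPa = 18000 Pa, q̄ = 0.001 kg/kg → 0.001 × 18000 / 9.8 = 1.84 mm
PW = 26.02 + 9.80 + 17.14 + 1.84 = 54.80 ≈ 54.8 mm.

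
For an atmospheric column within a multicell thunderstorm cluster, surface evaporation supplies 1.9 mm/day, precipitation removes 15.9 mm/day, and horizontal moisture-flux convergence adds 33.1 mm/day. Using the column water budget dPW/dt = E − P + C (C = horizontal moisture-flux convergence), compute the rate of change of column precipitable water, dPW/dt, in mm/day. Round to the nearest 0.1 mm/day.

dPW/dt ≈ 19.1 mm/day

dPW/dt = E − P + C = 1.9 − 15.9 + (33.1) = 19.1 mm/day.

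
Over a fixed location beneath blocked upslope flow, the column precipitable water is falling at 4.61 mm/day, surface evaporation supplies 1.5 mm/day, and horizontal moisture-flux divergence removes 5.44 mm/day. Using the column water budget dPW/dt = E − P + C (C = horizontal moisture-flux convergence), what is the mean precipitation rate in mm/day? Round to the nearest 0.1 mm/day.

dPW/dt = -4.61 mm/day.
P = E + C − dPW/dt = 1.5 + (-5.44) − (-4.61) = 0.7 mm/day.

P ≈ 0.7 mm/day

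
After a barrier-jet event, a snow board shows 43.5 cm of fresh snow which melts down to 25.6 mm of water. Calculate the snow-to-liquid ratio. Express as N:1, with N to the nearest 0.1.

ratio ≈ 17.0

Ratio = snow depth / SWE = 435 mm / 25.6 mm = 17.0, i.e. 17.0:1.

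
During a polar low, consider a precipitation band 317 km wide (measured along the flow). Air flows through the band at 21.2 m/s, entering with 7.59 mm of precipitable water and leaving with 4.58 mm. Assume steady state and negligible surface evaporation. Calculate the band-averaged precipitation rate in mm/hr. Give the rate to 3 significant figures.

R ≈ 0.725 mm/hr

Column moisture flux per unit crosswind length is F = V × PW.
Inflow: F_in = 21.2 × 7.59 = 160.908 mm·m/s
Outflow: F_out = 21.2 × 4.58 = 97.096 mm·m/s
Steady-state rate R = (F_in − F_out)/L = (160.908 − 97.096) / 317000 m = 2.013e-04 mm/s.
R = 2.013e-04 × 3600 = 0.725 mm/hr.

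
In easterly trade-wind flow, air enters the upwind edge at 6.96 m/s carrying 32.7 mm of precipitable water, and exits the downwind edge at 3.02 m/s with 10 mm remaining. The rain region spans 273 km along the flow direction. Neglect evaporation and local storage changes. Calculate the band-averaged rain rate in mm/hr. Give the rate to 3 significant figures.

Column moisture flux per unit crosswind length is F = V × PW.
Inflow: F_in = 6.96 × 32.7 = 227.592 mm·m/s
Outflow: F_out = 3.02 × 10 = 30.2 mm·m/s
Steady-state rate R = (F_in − F_out)/L = (227.592 − 30.2) / 273000 m = 7.230e-04 mm/s.
R = 7.230e-04 × 3600 = 2.60 mm/hr.

R ≈ 2.60 mm/hr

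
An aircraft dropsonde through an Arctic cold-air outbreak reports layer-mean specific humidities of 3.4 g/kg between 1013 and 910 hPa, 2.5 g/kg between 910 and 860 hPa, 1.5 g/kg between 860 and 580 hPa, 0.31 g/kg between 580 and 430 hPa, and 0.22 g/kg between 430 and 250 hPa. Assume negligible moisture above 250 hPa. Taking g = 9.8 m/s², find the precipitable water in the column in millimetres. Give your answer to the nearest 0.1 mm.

PW ≈ 10.0 mm

Precipitable water is the column-integrated vapour mass per unit area: PW = (1/g) Σ q̄ Δp, with q in kg/kg and Δp in Pa (1 kg/m² of water = 1 mm).
Layer 1013–910 hPa: Δp = 103 hPa = 10300 Pa, q̄ = 0.0034 kg/kg → 0.0034 × 10300 / 9.8 = 3.57 mm
Layer 910–860 hPa: Δp = 50 hPa = 5000 Pa, q̄ = 0.0025 kg/kg → 0.0025 × 5000 / 9.8 = 1.28 mm
Layer 860–580 hPa: Δp = 280 hPa = 28000 Pa, q̄ = 0.0015 kg/kg → 0.0015 × 28000 / 9.8 = 4.29 mm
Layer 580–430 hPa: Δp = 150 hPa = 15000 Pa, q̄ = 0.00031 kg/kg → 0.00031 × 15000 / 9.8 = 0.47 mm
Layer 430–250 hPa: Δp = 180 hPa = 18000 Pa, q̄ = 0.00022 kg/kg → 0.00022 × 18000 / 9.8 = 0.40 mm
PW = 3.57 + 1.28 + 4.29 + 0.47 + 0.40 = 10.01 ≈ 10.0 mm.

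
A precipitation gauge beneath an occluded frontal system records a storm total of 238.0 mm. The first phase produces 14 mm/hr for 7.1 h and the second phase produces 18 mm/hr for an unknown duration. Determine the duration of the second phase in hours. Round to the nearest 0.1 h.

duration ≈ 7.7 h

Known phases: 14 × 7.1 = 99.4 mm.
Remaining depth = 238.0 − 99.4 = 138.6 mm.
Duration = 138.6 / 18 = 7.7 h.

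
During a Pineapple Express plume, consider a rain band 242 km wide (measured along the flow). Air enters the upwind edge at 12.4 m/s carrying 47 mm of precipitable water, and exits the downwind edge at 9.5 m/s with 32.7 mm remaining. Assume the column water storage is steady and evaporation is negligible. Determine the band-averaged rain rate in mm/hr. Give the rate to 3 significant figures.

Column moisture flux per unit crosswind length is F = V × PW.
Inflow: F_in = 12.4 × 47 = 582.8 mm·m/s
Outflow: F_out = 9.5 × 32.7 = 310.65 mm·m/s
Steady-state rate R = (F_in − F_out)/L = (582.8 − 310.65) / 242000 m = 1.125e-03 mm/s.
R = 1.125e-03 × 3600 = 4.05 mm/hr.

R ≈ 4.05 mm/hr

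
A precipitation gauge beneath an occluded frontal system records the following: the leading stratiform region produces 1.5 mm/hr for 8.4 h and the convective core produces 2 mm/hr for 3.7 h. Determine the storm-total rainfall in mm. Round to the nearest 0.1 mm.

total ≈ 20.0 mm

Total = Σ Rᵢ Δtᵢ = 1.5 × 8.4 + 2 × 3.7
      = 12.6 + 7.4 = 20.0 mm.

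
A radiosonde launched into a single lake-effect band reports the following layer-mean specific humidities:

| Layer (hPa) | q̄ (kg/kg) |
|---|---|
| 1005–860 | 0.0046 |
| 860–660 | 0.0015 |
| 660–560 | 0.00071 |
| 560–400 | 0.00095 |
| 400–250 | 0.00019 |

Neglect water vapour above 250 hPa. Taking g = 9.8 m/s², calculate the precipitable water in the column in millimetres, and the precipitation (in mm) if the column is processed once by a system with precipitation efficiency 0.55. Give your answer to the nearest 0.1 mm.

PW ≈ 12.4 mm; precipitation ≈ 6.8 mm

Precipitable water is the column-integrated vapour mass per unit area: PW = (1/g) Σ q̄ Δp, with q in kg/kg and Δp in Pa (1 kg/m² of water = 1 mm).
Layer 1005–860 hPa: Δp = 145 hPa = 14500 Pa, q̄ = 0.0046 kg/kg → 0.0046 × 14500 / 9.8 = 6.81 mm
Layer 860–660 hPa: Δp = 200 hPa = 20000 Pa, q̄ = 0.0015 kg/kg → 0.0015 × 20000 / 9.8 = 3.06 mm
Layer 660–560 hPa: Δp = 100 hPa = 10000 Pa, q̄ = 0.00071 kg/kg → 0.00071 × 10000 / 9.8 = 0.72 mm
Layer 560–400 hPa: Δp = 160 hPa = 16000 Pa, q̄ = 0.00095 kg/kg → 0.00095 × 16000 / 9.8 = 1.55 mm
Layer 400–250 hPa: Δp = 150 hPa = 15000 Pa, q̄ = 0.00019 kg/kg → 0.00019 × 15000 / 9.8 = 0.29 mm
PW = 6.81 + 3.06 + 0.72 + 1.55 + 0.29 = 12.43 ≈ 12.4 mm.
Precipitation = ε × PW = 0.55 × 12.4 = 6.8 mm.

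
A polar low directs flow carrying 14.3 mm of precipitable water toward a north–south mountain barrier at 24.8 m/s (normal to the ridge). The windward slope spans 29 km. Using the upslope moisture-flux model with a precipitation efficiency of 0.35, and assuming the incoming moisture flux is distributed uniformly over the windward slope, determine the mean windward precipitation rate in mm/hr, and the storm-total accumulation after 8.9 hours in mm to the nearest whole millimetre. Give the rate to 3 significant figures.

Incoming column moisture flux per unit ridge length: F = V × PW = 24.8 × 14.3 = 354.64 mm·m/s.
Spread over the 29 km slope with efficiency ε = 0.35: R = ε·F/W = 0.35 × 354.64 / 29000 m = 4.280e-03 mm/s.
R = 4.280e-03 × 3600 = 15.4 mm/hr.
Over 8.9 h: total = 15.4 × 8.9 = 137.06 ≈ 137 mm.

R ≈ 15.4 mm/hr; total ≈ 137 mm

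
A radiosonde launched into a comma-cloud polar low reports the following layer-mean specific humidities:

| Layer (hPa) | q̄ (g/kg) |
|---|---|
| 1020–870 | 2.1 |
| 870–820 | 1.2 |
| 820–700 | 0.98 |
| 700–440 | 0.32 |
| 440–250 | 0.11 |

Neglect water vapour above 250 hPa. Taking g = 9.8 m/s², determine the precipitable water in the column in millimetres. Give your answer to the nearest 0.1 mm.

Precipitable water is the column-integrated vapour mass per unit area: PW = (1/g) Σ q̄ Δp, with q in kg/kg and Δp in Pa (1 kg/m² of water = 1 mm).
Layer 1020–870 hPa: Δp = 150 hPa = 15000 Pa, q̄ = 0.0021 kg/kg → 0.0021 × 15000 / 9.8 = 3.21 mm
Layer 870–820 hPa: Δp = 50 hPa = 5000 Pa, q̄ = 0.0012 kg/kg → 0.0012 × 5000 / 9.8 = 0.61 mm
Layer 820–700 hPa: Δp = 120 hPa = 12000 Pa, q̄ = 0.00098 kg/kg → 0.00098 × 12000 / 9.8 = 1.20 mm
Layer 700–440 hPa: Δp = 260 hPa = 26000 Pa, q̄ = 0.00032 kg/kg → 0.00032 × 26000 / 9.8 = 0.85 mm
Layer 440–250 hPa: Δp = 190 hPa = 19000 Pa, q̄ = 0.00011 kg/kg → 0.00011 × 19000 / 9.8 = 0.21 mm
PW = 3.21 + 0.61 + 1.20 + 0.85 + 0.21 = 6.08 ≈ 6.1 mm.

PW ≈ 6.1 mm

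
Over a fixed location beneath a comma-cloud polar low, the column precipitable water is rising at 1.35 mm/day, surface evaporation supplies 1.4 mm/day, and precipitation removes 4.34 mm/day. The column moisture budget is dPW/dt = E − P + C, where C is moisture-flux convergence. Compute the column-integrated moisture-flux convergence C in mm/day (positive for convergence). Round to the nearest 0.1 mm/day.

C ≈ 4.3 mm/day

dPW/dt = +1.35 mm/day.
C = dPW/dt − E + P = (+1.35) − 1.4 + 4.34 = 4.3 mm/day.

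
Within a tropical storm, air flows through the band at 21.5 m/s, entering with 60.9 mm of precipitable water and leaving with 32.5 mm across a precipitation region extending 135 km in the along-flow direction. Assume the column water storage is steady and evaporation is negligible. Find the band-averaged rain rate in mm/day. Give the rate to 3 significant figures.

Column moisture flux per unit crosswind length is F = V × PW.
Inflow: F_in = 21.5 × 60.9 = 1309.35 mm·m/s
Outflow: F_out = 21.5 × 32.5 = 698.75 mm·m/s
Steady-state rate R = (F_in − F_out)/L = (1309.35 − 698.75) / 135000 m = 4.523e-03 mm/s.
R = 4.523e-03 × 3600 × 24 = 391 mm/day.

R ≈ 391 mm/day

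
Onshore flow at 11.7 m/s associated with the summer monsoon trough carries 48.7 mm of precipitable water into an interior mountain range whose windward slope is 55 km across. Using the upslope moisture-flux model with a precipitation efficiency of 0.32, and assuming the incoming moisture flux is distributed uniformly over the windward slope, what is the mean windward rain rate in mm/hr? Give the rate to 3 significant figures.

Incoming column moisture flux per unit ridge length: F = V × PW = 11.7 × 48.7 = 569.79 mm·m/s.
Spread over the 55 km slope with efficiency ε = 0.32: R = ε·F/W = 0.32 × 569.79 / 55000 m = 3.315e-03 mm/s.
R = 3.315e-03 × 3600 = 11.9 mm/hr.

R ≈ 11.9 mm/hr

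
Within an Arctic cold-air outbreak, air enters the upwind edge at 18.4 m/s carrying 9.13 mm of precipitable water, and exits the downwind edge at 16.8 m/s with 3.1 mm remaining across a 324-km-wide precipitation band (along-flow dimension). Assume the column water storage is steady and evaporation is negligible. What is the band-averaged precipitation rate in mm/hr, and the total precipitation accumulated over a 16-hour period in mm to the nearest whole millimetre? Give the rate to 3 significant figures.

R ≈ 1.29 mm/hr; total ≈ 21 mm

Column moisture flux per unit crosswind length is F = V × PW.
Inflow: F_in = 18.4 × 9.13 = 167.992 mm·m/s
Outflow: F_out = 16.8 × 3.1 = 52.08 mm·m/s
Steady-state rate R = (F_in − F_out)/L = (167.992 − 52.08) / 324000 m = 3.578e-04 mm/s.
R = 3.578e-04 × 3600 = 1.29 mm/hr.
Over 16 h: total = 1.29 × 16 = 20.64 ≈ 21 mm.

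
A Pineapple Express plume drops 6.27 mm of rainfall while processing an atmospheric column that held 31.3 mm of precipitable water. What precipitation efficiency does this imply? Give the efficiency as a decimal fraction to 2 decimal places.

ε ≈ 0.20

ε = rainfall / PW = 6.27 / 31.3 = 0.20.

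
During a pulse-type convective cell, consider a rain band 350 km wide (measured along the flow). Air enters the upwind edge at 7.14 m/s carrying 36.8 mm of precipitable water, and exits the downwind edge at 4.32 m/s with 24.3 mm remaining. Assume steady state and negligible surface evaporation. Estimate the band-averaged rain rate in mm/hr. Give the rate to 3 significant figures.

Column moisture flux per unit crosswind length is F = V × PW.
Inflow: F_in = 7.14 × 36.8 = 262.752 mm·m/s
Outflow: F_out = 4.32 × 24.3 = 104.976 mm·m/s
Steady-state rate R = (F_in − F_out)/L = (262.752 − 104.976) / 350000 m = 4.508e-04 mm/s.
R = 4.508e-04 × 3600 = 1.62 mm/hr.

R ≈ 1.62 mm/hr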